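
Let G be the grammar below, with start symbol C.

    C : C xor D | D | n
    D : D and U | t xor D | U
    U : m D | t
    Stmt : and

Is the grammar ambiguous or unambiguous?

Ambiguous

Witness: t xor t

Derivation 1: C ⇒ C xor D ⇒ D xor D ⇒ U xor D ⇒ t xor D ⇒ t xor U ⇒ t xor t
Derivation 2: C ⇒ D ⇒ t xor D ⇒ t xor U ⇒ t xor t

Two distinct leftmost derivations for the same string.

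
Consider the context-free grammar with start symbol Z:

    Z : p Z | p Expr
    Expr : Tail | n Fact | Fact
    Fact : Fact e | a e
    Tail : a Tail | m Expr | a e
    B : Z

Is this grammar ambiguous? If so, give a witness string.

Witness: p a e

Derivation 1: Z ⇒ p Expr ⇒ p Tail ⇒ p a e
Derivation 2: Z ⇒ p Expr ⇒ p Fact ⇒ p a e

Two distinct leftmost derivations for the same string.

Ambiguous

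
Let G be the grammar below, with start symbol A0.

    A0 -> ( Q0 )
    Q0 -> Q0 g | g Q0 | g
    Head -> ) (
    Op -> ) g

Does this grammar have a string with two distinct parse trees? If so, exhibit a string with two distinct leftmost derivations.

Witness: ( g g )

Derivation 1: A0 ⇒ ( Q0 ) ⇒ ( Q0 g ) ⇒ ( g g )
Derivation 2: A0 ⇒ ( Q0 ) ⇒ ( g Q0 ) ⇒ ( g g )

Two distinct leftmost derivations for the same string.

Ambiguous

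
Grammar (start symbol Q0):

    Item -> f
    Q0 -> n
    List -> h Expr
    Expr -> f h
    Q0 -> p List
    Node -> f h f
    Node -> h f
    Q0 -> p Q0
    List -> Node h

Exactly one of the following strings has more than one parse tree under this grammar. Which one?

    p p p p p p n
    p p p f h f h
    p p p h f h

p p p p p p n: 1 tree
p p p f h f h: 1 tree
p p p h f h: 2 trees

p p p h f h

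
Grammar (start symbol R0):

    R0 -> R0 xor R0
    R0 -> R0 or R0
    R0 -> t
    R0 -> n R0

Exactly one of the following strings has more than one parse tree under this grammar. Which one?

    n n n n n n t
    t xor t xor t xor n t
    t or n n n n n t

n n n n n n t: 1 tree
t xor t xor t xor n t: 5 trees
t or n n n n n t: 1 tree

t xor t xor t xor n t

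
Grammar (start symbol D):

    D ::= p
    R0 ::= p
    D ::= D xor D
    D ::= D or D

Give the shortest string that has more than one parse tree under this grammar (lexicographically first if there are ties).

p or p or p

length 1: no string has ≥2 trees
length 3: no string has ≥2 trees
length 5: p or p or p has 2 parse trees

Two derivations of p or p or p:
  D ⇒ D or D ⇒ p or D ⇒ p or D or D ⇒ p or p or D ⇒ p or p or p
  D ⇒ D or D ⇒ D or D or D ⇒ p or D or D ⇒ p or p or D ⇒ p or p or p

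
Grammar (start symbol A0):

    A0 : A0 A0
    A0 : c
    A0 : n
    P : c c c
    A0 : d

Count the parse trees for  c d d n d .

14

Parse trees for c d d n d (showing first 6 of 14):
  [A0 [A0 c] [A0 [A0 d] [A0 [A0 d] [A0 [A0 n] [A0 d]]]]]
  [A0 [A0 c] [A0 [A0 d] [A0 [A0 [A0 d] [A0 n]] [A0 d]]]]
  [A0 [A0 c] [A0 [A0 [A0 d] [A0 d]] [A0 [A0 n] [A0 d]]]]
  [A0 [A0 c] [A0 [A0 [A0 d] [A0 [A0 d] [A0 n]]] [A0 d]]]
  [A0 [A0 c] [A0 [A0 [A0 [A0 d] [A0 d]] [A0 n]] [A0 d]]]
  [A0 [A0 [A0 c] [A0 d]] [A0 [A0 d] [A0 [A0 n] [A0 d]]]]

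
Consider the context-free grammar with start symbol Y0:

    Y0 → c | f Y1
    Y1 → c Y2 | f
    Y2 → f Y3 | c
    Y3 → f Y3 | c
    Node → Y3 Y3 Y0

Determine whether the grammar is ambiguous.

Only Y0, Y1, Y2, Y3 are reachable from Y0; ignoring the rest: The reachable rules are right-linear with at most one rule per (nonterminal, next-terminal) pair. Each input token forces the next rule, so parsing is deterministic.

Unambiguous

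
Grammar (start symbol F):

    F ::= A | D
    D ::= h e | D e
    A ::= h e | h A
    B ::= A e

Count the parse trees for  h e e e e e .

Parse trees for h e e e e e:
  [F [D [D [D [D [D h e] e] e] e] e]]

1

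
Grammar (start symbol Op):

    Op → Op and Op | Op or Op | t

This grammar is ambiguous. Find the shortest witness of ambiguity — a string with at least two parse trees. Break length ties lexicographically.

t and t and t

length 1: no string has ≥2 trees
length 3: no string has ≥2 trees
length 5: t and t and t has 2 parse trees

Two derivations of t and t and t:
  Op ⇒ Op and Op ⇒ Op and Op and Op ⇒ t and Op and Op ⇒ t and t and Op ⇒ t and t and t
  Op ⇒ Op and Op ⇒ t and Op ⇒ t and Op and Op ⇒ t and t and Op ⇒ t and t and t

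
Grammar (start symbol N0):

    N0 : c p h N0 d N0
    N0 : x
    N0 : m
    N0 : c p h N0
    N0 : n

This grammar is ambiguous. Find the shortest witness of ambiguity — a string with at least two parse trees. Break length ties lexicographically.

length 1: no string has ≥2 trees
length 4: no string has ≥2 trees
length 6: no string has ≥2 trees
length 7: no string has ≥2 trees
length 9: c p h c p h m d m has 2 parse trees

Two derivations of c p h c p h m d m:
  N0 ⇒ c p h N0 d N0 ⇒ c p h c p h N0 d N0 ⇒ c p h c p h m d N0 ⇒ c p h c p h m d m
  N0 ⇒ c p h N0 ⇒ c p h c p h N0 d N0 ⇒ c p h c p h m d N0 ⇒ c p h c p h m d m

c p h c p h m d m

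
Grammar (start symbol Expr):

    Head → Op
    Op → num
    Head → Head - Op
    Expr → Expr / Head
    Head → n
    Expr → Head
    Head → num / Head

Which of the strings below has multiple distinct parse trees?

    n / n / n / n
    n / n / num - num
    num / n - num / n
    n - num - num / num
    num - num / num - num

num / n - num / n

n / n / n / n: 1 tree
n / n / num - num: 1 tree
num / n - num / n: 3 trees
n - num - num / num: 1 tree
num - num / num - num: 1 tree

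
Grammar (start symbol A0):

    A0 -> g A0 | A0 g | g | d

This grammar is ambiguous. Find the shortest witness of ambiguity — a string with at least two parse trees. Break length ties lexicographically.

length 1: no string has ≥2 trees
length 2: g g has 2 parse trees

Two derivations of g g:
  A0 ⇒ g A0 ⇒ g g
  A0 ⇒ A0 g ⇒ g g

g g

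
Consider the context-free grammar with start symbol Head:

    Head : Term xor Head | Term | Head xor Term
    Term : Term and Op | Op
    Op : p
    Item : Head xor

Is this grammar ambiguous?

Ambiguous

Witness: p xor p

Derivation 1: Head ⇒ Term xor Head ⇒ Op xor Head ⇒ p xor Head ⇒ p xor Term ⇒ p xor Op ⇒ p xor p
Derivation 2: Head ⇒ Head xor Term ⇒ Term xor Term ⇒ Op xor Term ⇒ p xor Term ⇒ p xor Op ⇒ p xor p

Two distinct leftmost derivations for the same string.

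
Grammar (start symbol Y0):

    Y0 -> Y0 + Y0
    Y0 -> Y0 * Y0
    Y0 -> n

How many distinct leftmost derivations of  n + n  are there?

Parse trees for n + n:
  [Y0 [Y0 n] + [Y0 n]]

1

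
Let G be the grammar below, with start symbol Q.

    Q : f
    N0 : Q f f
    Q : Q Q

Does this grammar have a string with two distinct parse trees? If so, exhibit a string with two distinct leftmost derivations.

Witness: f f f

Derivation 1: Q ⇒ Q Q ⇒ f Q ⇒ f Q Q ⇒ f f Q ⇒ f f f
Derivation 2: Q ⇒ Q Q ⇒ Q Q Q ⇒ f Q Q ⇒ f f Q ⇒ f f f

Two distinct leftmost derivations for the same string.

Ambiguous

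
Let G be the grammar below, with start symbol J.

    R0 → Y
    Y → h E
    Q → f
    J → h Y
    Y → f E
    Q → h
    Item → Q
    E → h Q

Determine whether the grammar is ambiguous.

(Item, R0 are unreachable from J, so their rules don't affect L(J).) Each reachable nonterminal has at most one production per leading terminal, and all productions are right-linear; the derivation is determined token-by-token.

Unambiguous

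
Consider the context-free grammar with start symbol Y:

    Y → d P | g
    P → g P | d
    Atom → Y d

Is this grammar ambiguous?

Unambiguous

(Atom is unreachable from Y, so its rules don't affect L(Y).) The reachable rules are right-linear with at most one rule per (nonterminal, next-terminal) pair. Each input token forces the next rule, so parsing is deterministic.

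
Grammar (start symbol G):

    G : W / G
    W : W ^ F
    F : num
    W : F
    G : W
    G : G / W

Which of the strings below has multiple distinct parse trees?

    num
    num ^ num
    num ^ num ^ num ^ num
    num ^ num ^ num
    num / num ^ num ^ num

num / num ^ num ^ num

num: 1 tree
num ^ num: 1 tree
num ^ num ^ num ^ num: 1 tree
num ^ num ^ num: 1 tree
num / num ^ num ^ num: 2 trees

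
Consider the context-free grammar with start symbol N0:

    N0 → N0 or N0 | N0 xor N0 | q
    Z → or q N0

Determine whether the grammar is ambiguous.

Ambiguous

Witness: q or q or q

Derivation 1: N0 ⇒ N0 or N0 ⇒ N0 or N0 or N0 ⇒ q or N0 or N0 ⇒ q or q or N0 ⇒ q or q or q
Derivation 2: N0 ⇒ N0 or N0 ⇒ q or N0 ⇒ q or N0 or N0 ⇒ q or q or N0 ⇒ q or q or q

Two distinct leftmost derivations for the same string.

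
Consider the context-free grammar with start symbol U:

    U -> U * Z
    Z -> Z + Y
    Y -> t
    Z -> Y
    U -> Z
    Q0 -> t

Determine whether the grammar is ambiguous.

Unambiguous

Only U, Z, Y are reachable from U; ignoring the rest: This is a standard precedence ladder (U over Z over Y), with each level left-recursive on its own operator ('*' at U, '+' at Z). That structure is LR(1), hence unambiguous.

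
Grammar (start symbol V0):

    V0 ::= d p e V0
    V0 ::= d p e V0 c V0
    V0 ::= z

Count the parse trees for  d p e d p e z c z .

2

Parse trees for d p e d p e z c z:
  [V0 d p e [V0 d p e [V0 z] c [V0 z]]]
  [V0 d p e [V0 d p e [V0 z]] c [V0 z]]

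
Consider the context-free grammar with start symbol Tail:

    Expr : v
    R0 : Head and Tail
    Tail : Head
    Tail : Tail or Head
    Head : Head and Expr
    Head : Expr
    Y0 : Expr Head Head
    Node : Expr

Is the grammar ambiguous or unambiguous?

Only Tail, Head, Expr are reachable from Tail; ignoring the rest: Tail → Tail or Head | Head  ;  Head → Head and Expr | Expr  — a left-associative chain with Expr at the bottom. Each string factors uniquely by precedence.

Unambiguous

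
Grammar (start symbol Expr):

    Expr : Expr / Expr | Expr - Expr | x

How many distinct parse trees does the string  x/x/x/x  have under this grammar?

Parse trees for x/x/x/x:
  [Expr [Expr x] / [Expr [Expr x] / [Expr [Expr x] / [Expr x]]]]
  [Expr [Expr x] / [Expr [Expr [Expr x] / [Expr x]] / [Expr x]]]
  [Expr [Expr [Expr x] / [Expr x]] / [Expr [Expr x] / [Expr x]]]
  [Expr [Expr [Expr x] / [Expr [Expr x] / [Expr x]]] / [Expr x]]
  [Expr [Expr [Expr [Expr x] / [Expr x]] / [Expr x]] / [Expr x]]

5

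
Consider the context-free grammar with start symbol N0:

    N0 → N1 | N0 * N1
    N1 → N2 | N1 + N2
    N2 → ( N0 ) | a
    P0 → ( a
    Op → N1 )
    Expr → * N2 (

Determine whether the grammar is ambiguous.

Unambiguous

Only N0, N1, N2 are reachable from N0; ignoring the rest: This is a standard precedence ladder (N0 over N1 over N2), with each level left-recursive on its own operator ('*' at N0, '+' at N1). That structure is LR(1), hence unambiguous.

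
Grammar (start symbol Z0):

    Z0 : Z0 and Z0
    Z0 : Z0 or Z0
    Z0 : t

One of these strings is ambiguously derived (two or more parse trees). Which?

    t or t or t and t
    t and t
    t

t or t or t and t

t or t or t and t: 5 trees
t and t: 1 tree
t: 1 tree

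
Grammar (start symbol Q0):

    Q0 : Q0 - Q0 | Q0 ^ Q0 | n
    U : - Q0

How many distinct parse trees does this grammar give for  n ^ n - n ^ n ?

5

Parse trees for n ^ n - n ^ n:
  [Q0 [Q0 [Q0 n] ^ [Q0 n]] - [Q0 [Q0 n] ^ [Q0 n]]]
  [Q0 [Q0 n] ^ [Q0 [Q0 n] - [Q0 [Q0 n] ^ [Q0 n]]]]
  [Q0 [Q0 n] ^ [Q0 [Q0 [Q0 n] - [Q0 n]] ^ [Q0 n]]]
  [Q0 [Q0 [Q0 [Q0 n] ^ [Q0 n]] - [Q0 n]] ^ [Q0 n]]
  [Q0 [Q0 [Q0 n] ^ [Q0 [Q0 n] - [Q0 n]]] ^ [Q0 n]]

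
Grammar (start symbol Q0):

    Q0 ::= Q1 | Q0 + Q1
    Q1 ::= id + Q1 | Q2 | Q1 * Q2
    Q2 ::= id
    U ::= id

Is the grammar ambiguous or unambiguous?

Witness: id + id

Derivation 1: Q0 ⇒ Q1 ⇒ id + Q1 ⇒ id + Q2 ⇒ id + id
Derivation 2: Q0 ⇒ Q0 + Q1 ⇒ Q1 + Q1 ⇒ Q2 + Q1 ⇒ id + Q1 ⇒ id + Q2 ⇒ id + id

Two distinct leftmost derivations for the same string.

Ambiguous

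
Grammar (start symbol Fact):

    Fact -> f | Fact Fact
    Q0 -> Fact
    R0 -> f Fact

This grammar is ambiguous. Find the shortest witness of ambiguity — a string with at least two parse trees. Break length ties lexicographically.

f f f

length 1: no string has ≥2 trees
length 2: no string has ≥2 trees
length 3: f f f has 2 parse trees

Two derivations of f f f:
  Fact ⇒ Fact Fact ⇒ f Fact ⇒ f Fact Fact ⇒ f f Fact ⇒ f f f
  Fact ⇒ Fact Fact ⇒ Fact Fact Fact ⇒ f Fact Fact ⇒ f f Fact ⇒ f f f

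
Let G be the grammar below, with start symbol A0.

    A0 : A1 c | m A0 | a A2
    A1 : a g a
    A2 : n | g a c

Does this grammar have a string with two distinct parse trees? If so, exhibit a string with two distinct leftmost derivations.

Ambiguous

Witness: a g a c

Derivation 1: A0 ⇒ A1 c ⇒ a g a c
Derivation 2: A0 ⇒ a A2 ⇒ a g a c

Two distinct leftmost derivations for the same string.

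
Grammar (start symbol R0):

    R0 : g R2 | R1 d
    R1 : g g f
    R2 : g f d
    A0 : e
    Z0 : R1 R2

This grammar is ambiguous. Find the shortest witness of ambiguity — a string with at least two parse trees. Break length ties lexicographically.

length 4: g g f d has 2 parse trees

Two derivations of g g f d:
  R0 ⇒ g R2 ⇒ g g f d
  R0 ⇒ R1 d ⇒ g g f d

g g f d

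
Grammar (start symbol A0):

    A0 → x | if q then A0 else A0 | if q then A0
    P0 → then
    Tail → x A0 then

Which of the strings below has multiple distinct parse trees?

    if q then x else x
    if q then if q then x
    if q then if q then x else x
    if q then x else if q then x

if q then if q then x else x

if q then x else x: 1 tree
if q then if q then x: 1 tree
if q then if q then x else x: 2 trees
if q then x else if q then x: 1 tree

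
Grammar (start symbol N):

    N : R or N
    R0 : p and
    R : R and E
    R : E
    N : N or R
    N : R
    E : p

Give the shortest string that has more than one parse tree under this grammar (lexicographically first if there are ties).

length 1: no string has ≥2 trees
length 3: p or p has 2 parse trees

Two derivations of p or p:
  N ⇒ R or N ⇒ E or N ⇒ p or N ⇒ p or R ⇒ p or E ⇒ p or p
  N ⇒ N or R ⇒ R or R ⇒ E or R ⇒ p or R ⇒ p or E ⇒ p or p

p or p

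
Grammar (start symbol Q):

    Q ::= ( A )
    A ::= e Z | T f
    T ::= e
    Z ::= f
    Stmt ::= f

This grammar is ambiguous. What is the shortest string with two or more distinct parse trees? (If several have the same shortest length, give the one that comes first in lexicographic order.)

( e f )

length 4: ( e f ) has 2 parse trees

Two derivations of ( e f ):
  Q ⇒ ( A ) ⇒ ( e Z ) ⇒ ( e f )
  Q ⇒ ( A ) ⇒ ( T f ) ⇒ ( e f )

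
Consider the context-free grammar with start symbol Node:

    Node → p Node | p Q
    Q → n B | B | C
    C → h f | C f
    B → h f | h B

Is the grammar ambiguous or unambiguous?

Witness: p h f

Derivation 1: Node ⇒ p Q ⇒ p B ⇒ p h f
Derivation 2: Node ⇒ p Q ⇒ p C ⇒ p h f

Two distinct leftmost derivations for the same string.

Ambiguous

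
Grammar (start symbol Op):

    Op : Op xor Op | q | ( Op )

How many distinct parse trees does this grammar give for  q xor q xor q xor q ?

5

Parse trees for q xor q xor q xor q:
  [Op [Op q] xor [Op [Op q] xor [Op [Op q] xor [Op q]]]]
  [Op [Op q] xor [Op [Op [Op q] xor [Op q]] xor [Op q]]]
  [Op [Op [Op q] xor [Op q]] xor [Op [Op q] xor [Op q]]]
  [Op [Op [Op q] xor [Op [Op q] xor [Op q]]] xor [Op q]]
  [Op [Op [Op [Op q] xor [Op q]] xor [Op q]] xor [Op q]]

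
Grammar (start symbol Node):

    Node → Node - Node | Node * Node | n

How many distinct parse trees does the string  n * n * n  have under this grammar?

2

Parse trees for n * n * n:
  [Node [Node n] * [Node [Node n] * [Node n]]]
  [Node [Node [Node n] * [Node n]] * [Node n]]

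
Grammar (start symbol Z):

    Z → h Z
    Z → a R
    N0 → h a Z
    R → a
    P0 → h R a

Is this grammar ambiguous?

Unambiguous

Only Z, R are reachable from Z; ignoring the rest: The reachable rules are right-linear with at most one rule per (nonterminal, next-terminal) pair. Each input token forces the next rule, so parsing is deterministic.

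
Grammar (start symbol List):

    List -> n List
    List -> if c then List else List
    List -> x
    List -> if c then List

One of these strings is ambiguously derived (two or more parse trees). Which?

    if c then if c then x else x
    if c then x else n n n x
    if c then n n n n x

if c then if c then x else x: 2 trees
if c then x else n n n x: 1 tree
if c then n n n n x: 1 tree

if c then if c then x else x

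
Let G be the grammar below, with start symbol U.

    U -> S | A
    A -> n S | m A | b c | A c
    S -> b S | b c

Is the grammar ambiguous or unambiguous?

Ambiguous

Witness: b c

Derivation 1: U ⇒ S ⇒ b c
Derivation 2: U ⇒ A ⇒ b c

Two distinct leftmost derivations for the same string.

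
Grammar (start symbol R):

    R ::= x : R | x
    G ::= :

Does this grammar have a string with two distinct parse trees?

Only R is reachable from R; ignoring the rest: Right-recursive list with a separator: after each atom, whether the separator follows determines the rule. One parse per string.

Unambiguous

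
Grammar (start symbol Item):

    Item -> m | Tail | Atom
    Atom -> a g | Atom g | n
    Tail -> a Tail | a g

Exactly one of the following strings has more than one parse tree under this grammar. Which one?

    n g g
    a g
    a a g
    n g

a g

n g g: 1 tree
a g: 2 trees
a a g: 1 tree
n g: 1 tree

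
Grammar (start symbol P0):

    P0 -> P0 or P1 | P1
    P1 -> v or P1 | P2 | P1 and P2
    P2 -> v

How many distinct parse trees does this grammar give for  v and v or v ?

Parse trees for v and v or v:
  [P0 [P0 [P1 [P1 [P2 v]] and [P2 v]]] or [P1 [P2 v]]]

1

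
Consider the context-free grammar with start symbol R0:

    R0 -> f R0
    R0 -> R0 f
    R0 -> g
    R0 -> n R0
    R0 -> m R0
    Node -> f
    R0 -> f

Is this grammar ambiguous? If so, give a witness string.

Witness: f f

Derivation 1: R0 ⇒ f R0 ⇒ f f
Derivation 2: R0 ⇒ R0 f ⇒ f f

Two distinct leftmost derivations for the same string.

Ambiguous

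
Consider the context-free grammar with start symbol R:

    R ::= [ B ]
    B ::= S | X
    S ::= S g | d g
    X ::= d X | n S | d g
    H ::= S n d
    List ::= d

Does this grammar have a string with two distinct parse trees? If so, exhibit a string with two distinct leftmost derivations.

Ambiguous

Witness: [ d g ]

Derivation 1: R ⇒ [ B ] ⇒ [ S ] ⇒ [ d g ]
Derivation 2: R ⇒ [ B ] ⇒ [ X ] ⇒ [ d g ]

Two distinct leftmost derivations for the same string.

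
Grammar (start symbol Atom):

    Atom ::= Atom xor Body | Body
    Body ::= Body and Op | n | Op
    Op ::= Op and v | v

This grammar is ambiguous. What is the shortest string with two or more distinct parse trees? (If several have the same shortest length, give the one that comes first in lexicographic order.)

length 1: no string has ≥2 trees
length 3: v and v has 2 parse trees

Two derivations of v and v:
  Atom ⇒ Body ⇒ Body and Op ⇒ Op and Op ⇒ v and Op ⇒ v and v
  Atom ⇒ Body ⇒ Op ⇒ Op and v ⇒ v and v

v and v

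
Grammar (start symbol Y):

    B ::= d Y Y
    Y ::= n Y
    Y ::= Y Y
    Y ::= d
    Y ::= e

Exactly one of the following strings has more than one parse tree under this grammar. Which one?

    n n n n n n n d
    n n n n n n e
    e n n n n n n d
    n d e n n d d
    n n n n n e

n n n n n n n d: 1 tree
n n n n n n e: 1 tree
e n n n n n n d: 1 tree
n d e n n d d: 24 trees
n n n n n e: 1 tree

n d e n n d d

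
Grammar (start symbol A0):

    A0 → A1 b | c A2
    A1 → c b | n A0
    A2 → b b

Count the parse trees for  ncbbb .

2

Parse trees for ncbbb:
  [A0 [A1 n [A0 [A1 c b] b]] b]
  [A0 [A1 n [A0 c [A2 b b]]] b]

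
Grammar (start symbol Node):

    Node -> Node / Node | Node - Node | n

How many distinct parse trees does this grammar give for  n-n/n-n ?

5

Parse trees for n-n/n-n:
  [Node [Node [Node n] - [Node n]] / [Node [Node n] - [Node n]]]
  [Node [Node n] - [Node [Node n] / [Node [Node n] - [Node n]]]]
  [Node [Node n] - [Node [Node [Node n] / [Node n]] - [Node n]]]
  [Node [Node [Node [Node n] - [Node n]] / [Node n]] - [Node n]]
  [Node [Node [Node n] - [Node [Node n] / [Node n]]] - [Node n]]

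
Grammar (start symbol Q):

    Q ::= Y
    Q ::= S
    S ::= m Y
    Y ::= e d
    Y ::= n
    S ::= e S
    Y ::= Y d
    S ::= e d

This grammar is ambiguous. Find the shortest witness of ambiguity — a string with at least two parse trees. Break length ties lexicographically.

e d

length 1: no string has ≥2 trees
length 2: e d has 2 parse trees

Two derivations of e d:
  Q ⇒ Y ⇒ e d
  Q ⇒ S ⇒ e d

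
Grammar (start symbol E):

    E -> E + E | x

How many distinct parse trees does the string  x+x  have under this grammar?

1

Parse trees for x+x:
  [E [E x] + [E x]]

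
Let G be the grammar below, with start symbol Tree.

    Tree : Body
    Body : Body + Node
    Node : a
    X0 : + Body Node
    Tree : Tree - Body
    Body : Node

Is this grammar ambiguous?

(X0 is unreachable from Tree, so its rules don't affect L(Tree).) This is a standard precedence ladder (Tree over Body over Node), with each level left-recursive on its own operator ('-' at Tree, '+' at Body). That structure is LR(1), hence unambiguous.

Unambiguous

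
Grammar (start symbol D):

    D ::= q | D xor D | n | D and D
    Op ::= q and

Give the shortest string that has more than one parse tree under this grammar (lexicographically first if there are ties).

length 1: no string has ≥2 trees
length 3: no string has ≥2 trees
length 5: n and n and n has 2 parse trees

Two derivations of n and n and n:
  D ⇒ D and D ⇒ n and D ⇒ n and D and D ⇒ n and n and D ⇒ n and n and n
  D ⇒ D and D ⇒ D and D and D ⇒ n and D and D ⇒ n and n and D ⇒ n and n and n

n and n and n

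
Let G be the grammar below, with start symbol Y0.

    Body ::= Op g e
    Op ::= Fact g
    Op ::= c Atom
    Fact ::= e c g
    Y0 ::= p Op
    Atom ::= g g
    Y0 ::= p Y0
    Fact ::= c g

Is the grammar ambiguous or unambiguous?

Witness: p c g g

Derivation 1: Y0 ⇒ p Op ⇒ p Fact g ⇒ p c g g
Derivation 2: Y0 ⇒ p Op ⇒ p c Atom ⇒ p c g g

Two distinct leftmost derivations for the same string.

Ambiguous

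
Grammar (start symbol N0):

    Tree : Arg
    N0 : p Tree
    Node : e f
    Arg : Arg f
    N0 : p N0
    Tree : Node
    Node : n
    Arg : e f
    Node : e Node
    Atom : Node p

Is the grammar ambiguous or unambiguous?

Witness: p e f

Derivation 1: N0 ⇒ p Tree ⇒ p Arg ⇒ p e f
Derivation 2: N0 ⇒ p Tree ⇒ p Node ⇒ p e f

Two distinct leftmost derivations for the same string.

Ambiguous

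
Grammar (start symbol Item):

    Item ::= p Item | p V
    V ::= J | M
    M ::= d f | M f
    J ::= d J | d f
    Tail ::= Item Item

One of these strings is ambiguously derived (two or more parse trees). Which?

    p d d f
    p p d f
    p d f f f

p p d f

p d d f: 1 tree
p p d f: 2 trees
p d f f f: 1 tree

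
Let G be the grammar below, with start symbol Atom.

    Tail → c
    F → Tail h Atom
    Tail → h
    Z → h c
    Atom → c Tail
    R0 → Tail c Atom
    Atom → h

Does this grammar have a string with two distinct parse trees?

Unambiguous

(R0, F, Z are unreachable from Atom, so their rules don't affect L(Atom).) The reachable rules are right-linear with at most one rule per (nonterminal, next-terminal) pair. Each input token forces the next rule, so parsing is deterministic.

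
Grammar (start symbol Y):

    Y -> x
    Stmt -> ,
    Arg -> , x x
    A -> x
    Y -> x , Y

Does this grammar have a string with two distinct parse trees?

Only Y is reachable from Y; ignoring the rest: The reachable grammar is A → atom sep A | atom. Each atom is followed by either the separator (recurse) or end-of-string (stop) — no choice point.

Unambiguous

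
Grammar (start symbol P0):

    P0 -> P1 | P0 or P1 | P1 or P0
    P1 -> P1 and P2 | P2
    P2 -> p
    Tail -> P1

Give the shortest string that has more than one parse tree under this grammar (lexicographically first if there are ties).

length 1: no string has ≥2 trees
length 3: p or p has 2 parse trees

Two derivations of p or p:
  P0 ⇒ P0 or P1 ⇒ P1 or P1 ⇒ P2 or P1 ⇒ p or P1 ⇒ p or P2 ⇒ p or p
  P0 ⇒ P1 or P0 ⇒ P2 or P0 ⇒ p or P0 ⇒ p or P1 ⇒ p or P2 ⇒ p or p

p or p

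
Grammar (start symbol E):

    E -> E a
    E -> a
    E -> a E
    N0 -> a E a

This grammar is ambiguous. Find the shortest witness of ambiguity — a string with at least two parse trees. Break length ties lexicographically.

length 1: no string has ≥2 trees
length 2: a a has 2 parse trees

Two derivations of a a:
  E ⇒ E a ⇒ a a
  E ⇒ a E ⇒ a a

a a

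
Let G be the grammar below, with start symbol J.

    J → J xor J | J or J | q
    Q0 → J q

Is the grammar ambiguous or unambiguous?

Witness: q or q or q

Derivation 1: J ⇒ J or J ⇒ J or J or J ⇒ q or J or J ⇒ q or q or J ⇒ q or q or q
Derivation 2: J ⇒ J or J ⇒ q or J ⇒ q or J or J ⇒ q or q or J ⇒ q or q or q

Two distinct leftmost derivations for the same string.

Ambiguous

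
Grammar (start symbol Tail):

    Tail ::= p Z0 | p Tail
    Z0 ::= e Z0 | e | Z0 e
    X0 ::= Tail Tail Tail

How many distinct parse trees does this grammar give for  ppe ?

1

Parse trees for ppe:
  [Tail p [Tail p [Z0 e]]]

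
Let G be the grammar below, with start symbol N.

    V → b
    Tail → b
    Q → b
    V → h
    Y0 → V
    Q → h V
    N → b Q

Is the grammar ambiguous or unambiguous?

(Y0, Tail are unreachable from N, so their rules don't affect L(N).) Each reachable nonterminal has at most one production per leading terminal, and all productions are right-linear; the derivation is determined token-by-token.

Unambiguous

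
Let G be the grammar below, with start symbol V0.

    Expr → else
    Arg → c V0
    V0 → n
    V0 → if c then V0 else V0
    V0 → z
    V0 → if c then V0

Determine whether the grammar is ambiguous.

Ambiguous

Witness: if c then if c then n else n

Derivation 1: V0 ⇒ if c then V0 else V0 ⇒ if c then if c then V0 else V0 ⇒ if c then if c then n else V0 ⇒ if c then if c then n else n
Derivation 2: V0 ⇒ if c then V0 ⇒ if c then if c then V0 else V0 ⇒ if c then if c then n else V0 ⇒ if c then if c then n else n

Two distinct leftmost derivations for the same string.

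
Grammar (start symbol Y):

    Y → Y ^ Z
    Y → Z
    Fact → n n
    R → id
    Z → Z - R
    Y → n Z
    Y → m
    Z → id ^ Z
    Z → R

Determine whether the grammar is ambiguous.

Witness: id ^ id

Derivation 1: Y ⇒ Y ^ Z ⇒ Z ^ Z ⇒ R ^ Z ⇒ id ^ Z ⇒ id ^ R ⇒ id ^ id
Derivation 2: Y ⇒ Z ⇒ id ^ Z ⇒ id ^ R ⇒ id ^ id

Two distinct leftmost derivations for the same string.

Ambiguous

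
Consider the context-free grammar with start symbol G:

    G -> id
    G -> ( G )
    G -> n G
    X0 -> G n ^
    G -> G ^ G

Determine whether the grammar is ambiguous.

Witness: n id ^ id

Derivation 1: G ⇒ n G ⇒ n G ^ G ⇒ n id ^ G ⇒ n id ^ id
Derivation 2: G ⇒ G ^ G ⇒ n G ^ G ⇒ n id ^ G ⇒ n id ^ id

Two distinct leftmost derivations for the same string.

Ambiguous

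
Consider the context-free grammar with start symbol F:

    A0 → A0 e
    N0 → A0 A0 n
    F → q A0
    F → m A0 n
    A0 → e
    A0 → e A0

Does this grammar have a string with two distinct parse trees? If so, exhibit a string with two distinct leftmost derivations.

Witness: q e e

Derivation 1: F ⇒ q A0 ⇒ q A0 e ⇒ q e e
Derivation 2: F ⇒ q A0 ⇒ q e A0 ⇒ q e e

Two distinct leftmost derivations for the same string.

Ambiguous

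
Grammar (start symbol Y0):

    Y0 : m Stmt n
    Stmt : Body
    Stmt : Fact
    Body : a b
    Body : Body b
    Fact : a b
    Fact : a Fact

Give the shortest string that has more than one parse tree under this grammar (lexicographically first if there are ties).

length 4: m a b n has 2 parse trees

Two derivations of m a b n:
  Y0 ⇒ m Stmt n ⇒ m Body n ⇒ m a b n
  Y0 ⇒ m Stmt n ⇒ m Fact n ⇒ m a b n

m a b n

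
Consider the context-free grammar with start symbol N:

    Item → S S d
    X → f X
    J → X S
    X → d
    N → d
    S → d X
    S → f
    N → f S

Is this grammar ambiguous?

Only N, S, X are reachable from N; ignoring the rest: Each reachable nonterminal has at most one production per leading terminal, and all productions are right-linear; the derivation is determined token-by-token.

Unambiguous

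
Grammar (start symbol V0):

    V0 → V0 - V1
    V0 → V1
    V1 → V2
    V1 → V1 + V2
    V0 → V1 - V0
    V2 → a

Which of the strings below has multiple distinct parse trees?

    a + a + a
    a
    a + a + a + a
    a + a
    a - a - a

a - a - a

a + a + a: 1 tree
a: 1 tree
a + a + a + a: 1 tree
a + a: 1 tree
a - a - a: 4 trees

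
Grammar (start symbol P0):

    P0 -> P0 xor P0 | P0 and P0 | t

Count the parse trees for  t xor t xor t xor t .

5

Parse trees for t xor t xor t xor t:
  [P0 [P0 t] xor [P0 [P0 t] xor [P0 [P0 t] xor [P0 t]]]]
  [P0 [P0 t] xor [P0 [P0 [P0 t] xor [P0 t]] xor [P0 t]]]
  [P0 [P0 [P0 t] xor [P0 t]] xor [P0 [P0 t] xor [P0 t]]]
  [P0 [P0 [P0 t] xor [P0 [P0 t] xor [P0 t]]] xor [P0 t]]
  [P0 [P0 [P0 [P0 t] xor [P0 t]] xor [P0 t]] xor [P0 t]]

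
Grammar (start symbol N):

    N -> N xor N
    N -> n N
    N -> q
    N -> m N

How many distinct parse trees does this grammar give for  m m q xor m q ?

3

Parse trees for m m q xor m q:
  [N [N m [N m [N q]]] xor [N m [N q]]]
  [N m [N [N m [N q]] xor [N m [N q]]]]
  [N m [N m [N [N q] xor [N m [N q]]]]]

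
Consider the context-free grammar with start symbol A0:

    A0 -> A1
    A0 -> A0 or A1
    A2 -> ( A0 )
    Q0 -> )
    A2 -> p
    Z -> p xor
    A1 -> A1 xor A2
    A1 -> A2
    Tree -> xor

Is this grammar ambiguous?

Only A0, A1, A2 are reachable from A0; ignoring the rest: This is a standard precedence ladder (A0 over A1 over A2), with each level left-recursive on its own operator ('or' at A0, 'xor' at A1). That structure is LR(1), hence unambiguous.

Unambiguous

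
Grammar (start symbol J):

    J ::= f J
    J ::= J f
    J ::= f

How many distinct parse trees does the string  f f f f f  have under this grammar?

Parse trees for f f f f f (showing first 6 of 16):
  [J f [J f [J f [J f [J f]]]]]
  [J f [J f [J f [J [J f] f]]]]
  [J f [J f [J [J f [J f]] f]]]
  [J f [J f [J [J [J f] f] f]]]
  [J f [J [J f [J f [J f]]] f]]
  [J f [J [J f [J [J f] f]] f]]

16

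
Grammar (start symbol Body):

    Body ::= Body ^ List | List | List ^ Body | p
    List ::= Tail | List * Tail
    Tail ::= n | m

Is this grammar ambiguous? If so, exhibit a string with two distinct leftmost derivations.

Ambiguous

Witness: m ^ m

Derivation 1: Body ⇒ Body ^ List ⇒ List ^ List ⇒ Tail ^ List ⇒ m ^ List ⇒ m ^ Tail ⇒ m ^ m
Derivation 2: Body ⇒ List ^ Body ⇒ Tail ^ Body ⇒ m ^ Body ⇒ m ^ List ⇒ m ^ Tail ⇒ m ^ m

Two distinct leftmost derivations for the same string.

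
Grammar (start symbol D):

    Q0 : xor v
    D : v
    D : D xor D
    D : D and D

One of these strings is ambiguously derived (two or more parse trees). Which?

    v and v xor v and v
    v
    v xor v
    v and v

v and v xor v and v: 5 trees
v: 1 tree
v xor v: 1 tree
v and v: 1 tree

v and v xor v and v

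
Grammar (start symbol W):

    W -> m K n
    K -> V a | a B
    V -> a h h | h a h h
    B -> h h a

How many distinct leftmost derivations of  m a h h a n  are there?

2

Parse trees for m a h h a n:
  [W m [K [V a h h] a] n]
  [W m [K a [B h h a]] n]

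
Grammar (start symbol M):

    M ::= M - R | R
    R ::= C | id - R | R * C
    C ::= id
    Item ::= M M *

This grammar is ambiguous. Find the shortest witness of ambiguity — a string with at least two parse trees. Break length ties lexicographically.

id - id

length 1: no string has ≥2 trees
length 3: id - id has 2 parse trees

Two derivations of id - id:
  M ⇒ M - R ⇒ R - R ⇒ C - R ⇒ id - R ⇒ id - C ⇒ id - id
  M ⇒ R ⇒ id - R ⇒ id - C ⇒ id - id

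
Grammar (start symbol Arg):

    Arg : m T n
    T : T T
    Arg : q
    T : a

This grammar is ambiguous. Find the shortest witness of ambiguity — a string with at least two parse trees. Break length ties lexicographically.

length 1: no string has ≥2 trees
length 3: no string has ≥2 trees
length 4: no string has ≥2 trees
length 5: m a a a n has 2 parse trees

Two derivations of m a a a n:
  Arg ⇒ m T n ⇒ m T T n ⇒ m T T T n ⇒ m a T T n ⇒ m a a T n ⇒ m a a a n
  Arg ⇒ m T n ⇒ m T T n ⇒ m a T n ⇒ m a T T n ⇒ m a a T n ⇒ m a a a n

m a a a n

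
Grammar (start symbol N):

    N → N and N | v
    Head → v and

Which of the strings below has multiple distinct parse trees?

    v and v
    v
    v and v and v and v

v and v: 1 tree
v: 1 tree
v and v and v and v: 5 trees

v and v and v and v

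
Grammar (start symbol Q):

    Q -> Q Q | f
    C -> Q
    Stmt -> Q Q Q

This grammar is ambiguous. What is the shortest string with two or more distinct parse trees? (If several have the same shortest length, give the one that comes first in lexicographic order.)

f f f

length 1: no string has ≥2 trees
length 2: no string has ≥2 trees
length 3: f f f has 2 parse trees

Two derivations of f f f:
  Q ⇒ Q Q ⇒ Q Q Q ⇒ f Q Q ⇒ f f Q ⇒ f f f
  Q ⇒ Q Q ⇒ f Q ⇒ f Q Q ⇒ f f Q ⇒ f f f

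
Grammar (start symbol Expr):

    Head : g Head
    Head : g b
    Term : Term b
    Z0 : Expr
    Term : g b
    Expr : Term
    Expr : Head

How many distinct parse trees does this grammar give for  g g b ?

Parse trees for g g b:
  [Expr [Head g [Head g b]]]

1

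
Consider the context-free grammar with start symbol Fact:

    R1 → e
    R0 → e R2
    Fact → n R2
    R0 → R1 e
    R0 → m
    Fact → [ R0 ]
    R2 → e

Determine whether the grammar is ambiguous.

Ambiguous

Witness: [ e e ]

Derivation 1: Fact ⇒ [ R0 ] ⇒ [ e R2 ] ⇒ [ e e ]
Derivation 2: Fact ⇒ [ R0 ] ⇒ [ R1 e ] ⇒ [ e e ]

Two distinct leftmost derivations for the same string.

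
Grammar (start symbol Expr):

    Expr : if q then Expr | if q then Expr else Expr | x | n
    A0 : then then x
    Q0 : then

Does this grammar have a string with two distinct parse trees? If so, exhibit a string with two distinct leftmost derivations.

Ambiguous

Witness: if q then if q then n else n

Derivation 1: Expr ⇒ if q then Expr ⇒ if q then if q then Expr else Expr ⇒ if q then if q then n else Expr ⇒ if q then if q then n else n
Derivation 2: Expr ⇒ if q then Expr else Expr ⇒ if q then if q then Expr else Expr ⇒ if q then if q then n else Expr ⇒ if q then if q then n else n

Two distinct leftmost derivations for the same string.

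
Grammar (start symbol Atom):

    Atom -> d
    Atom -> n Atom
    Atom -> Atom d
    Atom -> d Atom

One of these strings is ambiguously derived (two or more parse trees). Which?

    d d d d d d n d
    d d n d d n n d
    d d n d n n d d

d d n d n n d d

d d d d d d n d: 1 tree
d d n d d n n d: 1 tree
d d n d n n d d: 8 trees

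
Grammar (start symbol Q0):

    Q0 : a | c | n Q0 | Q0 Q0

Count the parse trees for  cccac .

Parse trees for cccac (showing first 6 of 14):
  [Q0 [Q0 c] [Q0 [Q0 c] [Q0 [Q0 c] [Q0 [Q0 a] [Q0 c]]]]]
  [Q0 [Q0 c] [Q0 [Q0 c] [Q0 [Q0 [Q0 c] [Q0 a]] [Q0 c]]]]
  [Q0 [Q0 c] [Q0 [Q0 [Q0 c] [Q0 c]] [Q0 [Q0 a] [Q0 c]]]]
  [Q0 [Q0 c] [Q0 [Q0 [Q0 c] [Q0 [Q0 c] [Q0 a]]] [Q0 c]]]
  [Q0 [Q0 c] [Q0 [Q0 [Q0 [Q0 c] [Q0 c]] [Q0 a]] [Q0 c]]]
  [Q0 [Q0 [Q0 c] [Q0 c]] [Q0 [Q0 c] [Q0 [Q0 a] [Q0 c]]]]

14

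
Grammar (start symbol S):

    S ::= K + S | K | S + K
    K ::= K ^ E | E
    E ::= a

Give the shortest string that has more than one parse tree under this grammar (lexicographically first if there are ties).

length 1: no string has ≥2 trees
length 3: a + a has 2 parse trees

Two derivations of a + a:
  S ⇒ K + S ⇒ E + S ⇒ a + S ⇒ a + K ⇒ a + E ⇒ a + a
  S ⇒ S + K ⇒ K + K ⇒ E + K ⇒ a + K ⇒ a + E ⇒ a + a

a + a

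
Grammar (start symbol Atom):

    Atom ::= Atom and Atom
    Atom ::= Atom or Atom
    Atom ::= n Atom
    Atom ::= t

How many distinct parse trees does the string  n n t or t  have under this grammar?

Parse trees for n n t or t:
  [Atom [Atom n [Atom n [Atom t]]] or [Atom t]]
  [Atom n [Atom [Atom n [Atom t]] or [Atom t]]]
  [Atom n [Atom n [Atom [Atom t] or [Atom t]]]]

3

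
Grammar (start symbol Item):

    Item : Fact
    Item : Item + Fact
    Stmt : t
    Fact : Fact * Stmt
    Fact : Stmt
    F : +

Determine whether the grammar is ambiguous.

Unambiguous

Only Item, Fact, Stmt are reachable from Item; ignoring the rest: Item → Item + Fact | Fact  ;  Fact → Fact * Stmt | Stmt  — a left-associative chain with Stmt at the bottom. Each string factors uniquely by precedence.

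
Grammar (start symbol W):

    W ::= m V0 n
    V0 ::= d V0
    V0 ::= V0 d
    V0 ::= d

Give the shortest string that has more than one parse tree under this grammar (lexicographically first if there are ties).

m d d n

length 3: no string has ≥2 trees
length 4: m d d n has 2 parse trees

Two derivations of m d d n:
  W ⇒ m V0 n ⇒ m d V0 n ⇒ m d d n
  W ⇒ m V0 n ⇒ m V0 d n ⇒ m d d n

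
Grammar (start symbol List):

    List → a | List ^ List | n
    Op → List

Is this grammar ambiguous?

Ambiguous

Witness: a ^ a ^ a

Derivation 1: List ⇒ List ^ List ⇒ a ^ List ⇒ a ^ List ^ List ⇒ a ^ a ^ List ⇒ a ^ a ^ a
Derivation 2: List ⇒ List ^ List ⇒ List ^ List ^ List ⇒ a ^ List ^ List ⇒ a ^ a ^ List ⇒ a ^ a ^ a

Two distinct leftmost derivations for the same string.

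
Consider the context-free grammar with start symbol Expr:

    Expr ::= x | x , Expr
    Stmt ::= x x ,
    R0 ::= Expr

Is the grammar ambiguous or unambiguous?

(Stmt, R0 are unreachable from Expr, so their rules don't affect L(Expr).) The reachable grammar is A → atom sep A | atom. Each atom is followed by either the separator (recurse) or end-of-string (stop) — no choice point.

Unambiguous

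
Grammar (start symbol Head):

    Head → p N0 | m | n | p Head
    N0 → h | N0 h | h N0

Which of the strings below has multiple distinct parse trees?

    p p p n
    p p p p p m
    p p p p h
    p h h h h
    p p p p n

p p p n: 1 tree
p p p p p m: 1 tree
p p p p h: 1 tree
p h h h h: 8 trees
p p p p n: 1 tree

p h h h h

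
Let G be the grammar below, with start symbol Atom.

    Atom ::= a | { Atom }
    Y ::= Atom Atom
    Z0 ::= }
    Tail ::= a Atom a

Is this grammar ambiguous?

Only Atom is reachable from Atom; ignoring the rest: L(Atom) is { openⁿ atom closeⁿ : n ≥ 0 }. The bracket depth fixes n, and the derivation is forced at every step.

Unambiguous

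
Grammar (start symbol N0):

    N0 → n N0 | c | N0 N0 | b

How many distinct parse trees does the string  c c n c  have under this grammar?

Parse trees for c c n c:
  [N0 [N0 c] [N0 [N0 c] [N0 n [N0 c]]]]
  [N0 [N0 [N0 c] [N0 c]] [N0 n [N0 c]]]

2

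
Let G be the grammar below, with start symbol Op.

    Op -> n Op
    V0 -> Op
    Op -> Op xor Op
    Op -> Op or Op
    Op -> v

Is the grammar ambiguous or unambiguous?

Ambiguous

Witness: n v or v

Derivation 1: Op ⇒ n Op ⇒ n Op or Op ⇒ n v or Op ⇒ n v or v
Derivation 2: Op ⇒ Op or Op ⇒ n Op or Op ⇒ n v or Op ⇒ n v or v

Two distinct leftmost derivations for the same string.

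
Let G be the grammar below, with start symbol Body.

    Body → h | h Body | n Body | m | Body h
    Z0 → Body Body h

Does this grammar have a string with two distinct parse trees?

Ambiguous

Witness: h h

Derivation 1: Body ⇒ h Body ⇒ h h
Derivation 2: Body ⇒ Body h ⇒ h h

Two distinct leftmost derivations for the same string.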